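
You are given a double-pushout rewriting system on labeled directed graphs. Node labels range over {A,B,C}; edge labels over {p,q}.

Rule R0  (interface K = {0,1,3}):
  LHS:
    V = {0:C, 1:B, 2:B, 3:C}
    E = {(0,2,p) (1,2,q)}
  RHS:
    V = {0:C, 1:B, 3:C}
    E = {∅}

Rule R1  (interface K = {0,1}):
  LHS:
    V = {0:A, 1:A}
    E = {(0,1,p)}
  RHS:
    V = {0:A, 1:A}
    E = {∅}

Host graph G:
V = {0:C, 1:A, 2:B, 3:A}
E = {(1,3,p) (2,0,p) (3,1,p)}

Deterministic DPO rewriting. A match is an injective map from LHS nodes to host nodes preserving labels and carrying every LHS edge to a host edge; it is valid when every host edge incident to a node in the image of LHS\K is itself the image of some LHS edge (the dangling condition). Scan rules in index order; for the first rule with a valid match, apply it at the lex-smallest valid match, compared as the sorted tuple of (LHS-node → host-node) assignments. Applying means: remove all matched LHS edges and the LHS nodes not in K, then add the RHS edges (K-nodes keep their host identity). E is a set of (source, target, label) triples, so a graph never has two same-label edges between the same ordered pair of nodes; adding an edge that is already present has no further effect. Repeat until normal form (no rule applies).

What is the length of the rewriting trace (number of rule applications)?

Answer: 2

Derivation:
start.  V:4 E:3  edges: 1-p->3 2-p->0 3-p->1
1. fire R1 via {0↦1, 1↦3}  →  V:4 E:2  edges: 2-p->0 3-p->1
2. fire R1 via {0↦3, 1↦1}  →  V:4 E:1  edges: 2-p->0
final graph: no rule applies after step 2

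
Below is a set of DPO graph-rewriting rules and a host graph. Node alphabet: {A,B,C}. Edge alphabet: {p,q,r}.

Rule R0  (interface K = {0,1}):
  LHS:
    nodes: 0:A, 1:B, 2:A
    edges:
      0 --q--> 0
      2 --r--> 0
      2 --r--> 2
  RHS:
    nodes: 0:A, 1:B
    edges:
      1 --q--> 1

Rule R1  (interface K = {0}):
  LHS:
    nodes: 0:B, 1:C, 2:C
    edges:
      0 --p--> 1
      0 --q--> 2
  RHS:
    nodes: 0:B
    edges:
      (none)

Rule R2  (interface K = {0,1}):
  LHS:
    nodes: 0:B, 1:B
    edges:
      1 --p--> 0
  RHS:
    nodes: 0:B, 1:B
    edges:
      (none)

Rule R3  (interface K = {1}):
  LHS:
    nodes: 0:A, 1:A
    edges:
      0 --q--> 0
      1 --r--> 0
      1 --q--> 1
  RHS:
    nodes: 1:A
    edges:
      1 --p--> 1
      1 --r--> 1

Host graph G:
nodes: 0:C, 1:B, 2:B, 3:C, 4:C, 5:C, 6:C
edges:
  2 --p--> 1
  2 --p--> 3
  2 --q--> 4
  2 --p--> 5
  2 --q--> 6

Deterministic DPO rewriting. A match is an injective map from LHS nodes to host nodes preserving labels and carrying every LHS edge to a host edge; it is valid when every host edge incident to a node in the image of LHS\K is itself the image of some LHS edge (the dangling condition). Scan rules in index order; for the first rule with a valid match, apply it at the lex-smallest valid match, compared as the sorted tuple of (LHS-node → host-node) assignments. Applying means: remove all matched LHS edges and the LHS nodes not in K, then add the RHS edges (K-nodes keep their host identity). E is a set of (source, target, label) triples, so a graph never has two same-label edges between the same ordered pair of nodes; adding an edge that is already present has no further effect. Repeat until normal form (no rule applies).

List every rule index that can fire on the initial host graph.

R0: no valid match — LHS pattern not found
R1: 4 valid matches — {0↦2, 1↦3, 2↦4}, {0↦2, 1↦3, 2↦6}, {0↦2, 1↦5, 2↦4} (+1 more)
R2: 1 valid match — {0↦1, 1↦2}
R3: no valid match — LHS pattern not found

Answer: [R1,R2]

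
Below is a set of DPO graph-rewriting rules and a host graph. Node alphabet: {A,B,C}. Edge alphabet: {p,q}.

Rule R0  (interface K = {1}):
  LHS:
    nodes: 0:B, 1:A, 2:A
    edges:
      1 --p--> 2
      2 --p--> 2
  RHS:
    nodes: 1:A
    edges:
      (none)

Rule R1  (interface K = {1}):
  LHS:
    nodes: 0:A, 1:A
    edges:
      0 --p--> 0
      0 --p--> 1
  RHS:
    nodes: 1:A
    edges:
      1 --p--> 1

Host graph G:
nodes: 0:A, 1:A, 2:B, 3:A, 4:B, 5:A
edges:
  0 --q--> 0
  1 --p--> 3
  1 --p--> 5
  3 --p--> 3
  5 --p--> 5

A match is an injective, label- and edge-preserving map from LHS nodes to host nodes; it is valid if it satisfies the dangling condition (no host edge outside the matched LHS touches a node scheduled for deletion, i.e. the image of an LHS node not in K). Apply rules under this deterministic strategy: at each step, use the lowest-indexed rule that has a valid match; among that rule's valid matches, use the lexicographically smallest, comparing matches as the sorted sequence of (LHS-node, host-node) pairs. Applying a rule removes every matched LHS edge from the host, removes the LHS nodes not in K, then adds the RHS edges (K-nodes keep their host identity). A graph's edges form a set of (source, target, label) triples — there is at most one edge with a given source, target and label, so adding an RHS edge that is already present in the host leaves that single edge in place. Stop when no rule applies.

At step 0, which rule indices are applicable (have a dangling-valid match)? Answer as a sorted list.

Answer: [R0]

Rewrite trace:
R0: 4 valid matches — {0↦2, 1↦1, 2↦3}, {0↦2, 1↦1, 2↦5}, {0↦4, 1↦1, 2↦3} (+1 more)
R1: no valid match — LHS pattern not found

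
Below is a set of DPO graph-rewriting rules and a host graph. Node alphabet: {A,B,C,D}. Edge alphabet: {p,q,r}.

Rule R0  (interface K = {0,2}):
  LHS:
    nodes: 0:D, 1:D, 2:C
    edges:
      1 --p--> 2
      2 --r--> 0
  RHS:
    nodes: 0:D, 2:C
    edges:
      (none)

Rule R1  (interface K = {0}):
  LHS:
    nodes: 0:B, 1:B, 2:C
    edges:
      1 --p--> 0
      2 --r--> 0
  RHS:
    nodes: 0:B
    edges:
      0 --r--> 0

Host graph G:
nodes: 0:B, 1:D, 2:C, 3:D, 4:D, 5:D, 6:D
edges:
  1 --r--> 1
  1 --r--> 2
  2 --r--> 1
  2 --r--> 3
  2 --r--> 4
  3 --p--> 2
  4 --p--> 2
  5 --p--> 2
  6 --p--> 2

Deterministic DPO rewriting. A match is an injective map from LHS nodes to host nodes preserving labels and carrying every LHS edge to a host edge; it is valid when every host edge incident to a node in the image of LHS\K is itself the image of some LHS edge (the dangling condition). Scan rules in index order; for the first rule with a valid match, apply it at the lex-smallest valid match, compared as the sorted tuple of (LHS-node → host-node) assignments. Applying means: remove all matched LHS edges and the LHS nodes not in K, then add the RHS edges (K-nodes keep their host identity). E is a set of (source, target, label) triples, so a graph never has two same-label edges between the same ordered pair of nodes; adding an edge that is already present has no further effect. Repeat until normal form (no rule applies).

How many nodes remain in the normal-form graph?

Answer: 4

Steps:
initial: |V|=7 |E|=9  E = 1-r->1 1-r->2 2-r->1 2-r->3 2-r->4 3-p->2 4-p->2 5-p->2 6-p->2
step 1: apply R0 at {0↦1, 1↦5, 2↦2}  → |V|=6 |E|=7  E = 1-r->1 1-r->2 2-r->3 2-r->4 3-p->2 4-p->2 6-p->2
step 2: apply R0 at {0↦3, 1↦6, 2↦2}  → |V|=5 |E|=5  E = 1-r->1 1-r->2 2-r->4 3-p->2 4-p->2
step 3: apply R0 at {0↦4, 1↦3, 2↦2}  → |V|=4 |E|=3  E = 1-r->1 1-r->2 4-p->2
halt: no rule applies after step 3
NF nodes: {0:B, 1:D, 2:C, 4:D}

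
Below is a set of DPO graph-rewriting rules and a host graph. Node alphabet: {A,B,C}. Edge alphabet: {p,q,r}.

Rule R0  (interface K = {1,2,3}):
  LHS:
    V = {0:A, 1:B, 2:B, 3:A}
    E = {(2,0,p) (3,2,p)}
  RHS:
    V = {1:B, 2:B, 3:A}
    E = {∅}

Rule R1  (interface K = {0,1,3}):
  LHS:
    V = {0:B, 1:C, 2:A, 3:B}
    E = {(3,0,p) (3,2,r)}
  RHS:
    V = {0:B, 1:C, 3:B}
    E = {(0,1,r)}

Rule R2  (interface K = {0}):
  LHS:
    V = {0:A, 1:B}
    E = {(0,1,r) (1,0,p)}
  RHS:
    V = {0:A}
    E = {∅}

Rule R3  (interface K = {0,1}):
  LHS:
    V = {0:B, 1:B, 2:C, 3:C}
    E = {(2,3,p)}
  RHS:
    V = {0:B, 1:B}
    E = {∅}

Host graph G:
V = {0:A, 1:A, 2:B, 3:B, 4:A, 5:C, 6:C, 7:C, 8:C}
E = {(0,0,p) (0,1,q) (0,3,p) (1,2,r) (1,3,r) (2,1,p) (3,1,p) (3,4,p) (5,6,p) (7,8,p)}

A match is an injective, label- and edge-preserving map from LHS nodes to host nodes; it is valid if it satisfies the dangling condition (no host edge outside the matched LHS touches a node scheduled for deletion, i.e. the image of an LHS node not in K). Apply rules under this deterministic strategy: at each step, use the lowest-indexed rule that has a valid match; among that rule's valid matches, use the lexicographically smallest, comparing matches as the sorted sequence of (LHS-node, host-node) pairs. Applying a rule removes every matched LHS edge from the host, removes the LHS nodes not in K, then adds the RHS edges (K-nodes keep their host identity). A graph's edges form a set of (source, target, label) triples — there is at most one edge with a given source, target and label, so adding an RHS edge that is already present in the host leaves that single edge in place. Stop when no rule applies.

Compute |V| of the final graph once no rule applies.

Answer: 6

Rewrite trace:
[0] host  ⇒  9 nodes, 10 edges  {0-p->0 0-q->1 0-p->3 1-r->2 1-r->3 2-p->1 3-p->1 3-p->4 5-p->6 7-p->8}
[1] R0 @ {0↦4, 1↦2, 2↦3, 3↦0}  ⇒  8 nodes, 8 edges  {0-p->0 0-q->1 1-r->2 1-r->3 2-p->1 3-p->1 5-p->6 7-p->8}
[2] R2 @ {0↦1, 1↦2}  ⇒  7 nodes, 6 edges  {0-p->0 0-q->1 1-r->3 3-p->1 5-p->6 7-p->8}
[3] R2 @ {0↦1, 1↦3}  ⇒  6 nodes, 4 edges  {0-p->0 0-q->1 5-p->6 7-p->8}
halt: no rule applies after step 3
NF nodes: {0:A, 1:A, 5:C, 6:C, 7:C, 8:C}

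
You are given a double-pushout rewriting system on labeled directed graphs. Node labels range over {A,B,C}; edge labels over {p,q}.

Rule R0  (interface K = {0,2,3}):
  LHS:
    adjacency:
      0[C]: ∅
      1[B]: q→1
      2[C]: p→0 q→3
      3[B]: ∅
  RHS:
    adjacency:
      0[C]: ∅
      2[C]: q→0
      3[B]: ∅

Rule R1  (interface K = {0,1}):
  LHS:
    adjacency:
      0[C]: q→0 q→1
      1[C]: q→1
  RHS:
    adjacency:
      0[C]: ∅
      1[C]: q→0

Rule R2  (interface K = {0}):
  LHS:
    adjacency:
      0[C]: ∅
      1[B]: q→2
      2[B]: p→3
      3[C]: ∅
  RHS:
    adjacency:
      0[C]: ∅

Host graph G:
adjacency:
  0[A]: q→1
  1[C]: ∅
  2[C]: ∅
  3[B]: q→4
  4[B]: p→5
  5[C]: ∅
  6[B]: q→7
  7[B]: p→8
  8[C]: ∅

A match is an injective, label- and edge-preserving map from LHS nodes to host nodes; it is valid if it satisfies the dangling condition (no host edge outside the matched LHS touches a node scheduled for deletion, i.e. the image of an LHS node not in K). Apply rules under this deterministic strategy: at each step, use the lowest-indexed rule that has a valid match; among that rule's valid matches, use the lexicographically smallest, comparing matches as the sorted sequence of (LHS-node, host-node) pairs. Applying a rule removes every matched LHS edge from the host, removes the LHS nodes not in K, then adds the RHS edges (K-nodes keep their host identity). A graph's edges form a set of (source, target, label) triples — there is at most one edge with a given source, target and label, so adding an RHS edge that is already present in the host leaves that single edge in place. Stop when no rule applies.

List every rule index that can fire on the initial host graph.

R0: no valid match — LHS pattern not found
R1: no valid match — LHS pattern not found
R2: 6 valid matches — {0↦1, 1↦3, 2↦4, 3↦5}, {0↦1, 1↦6, 2↦7, 3↦8}, {0↦2, 1↦3, 2↦4, 3↦5} (+3 more)

Answer: [R2]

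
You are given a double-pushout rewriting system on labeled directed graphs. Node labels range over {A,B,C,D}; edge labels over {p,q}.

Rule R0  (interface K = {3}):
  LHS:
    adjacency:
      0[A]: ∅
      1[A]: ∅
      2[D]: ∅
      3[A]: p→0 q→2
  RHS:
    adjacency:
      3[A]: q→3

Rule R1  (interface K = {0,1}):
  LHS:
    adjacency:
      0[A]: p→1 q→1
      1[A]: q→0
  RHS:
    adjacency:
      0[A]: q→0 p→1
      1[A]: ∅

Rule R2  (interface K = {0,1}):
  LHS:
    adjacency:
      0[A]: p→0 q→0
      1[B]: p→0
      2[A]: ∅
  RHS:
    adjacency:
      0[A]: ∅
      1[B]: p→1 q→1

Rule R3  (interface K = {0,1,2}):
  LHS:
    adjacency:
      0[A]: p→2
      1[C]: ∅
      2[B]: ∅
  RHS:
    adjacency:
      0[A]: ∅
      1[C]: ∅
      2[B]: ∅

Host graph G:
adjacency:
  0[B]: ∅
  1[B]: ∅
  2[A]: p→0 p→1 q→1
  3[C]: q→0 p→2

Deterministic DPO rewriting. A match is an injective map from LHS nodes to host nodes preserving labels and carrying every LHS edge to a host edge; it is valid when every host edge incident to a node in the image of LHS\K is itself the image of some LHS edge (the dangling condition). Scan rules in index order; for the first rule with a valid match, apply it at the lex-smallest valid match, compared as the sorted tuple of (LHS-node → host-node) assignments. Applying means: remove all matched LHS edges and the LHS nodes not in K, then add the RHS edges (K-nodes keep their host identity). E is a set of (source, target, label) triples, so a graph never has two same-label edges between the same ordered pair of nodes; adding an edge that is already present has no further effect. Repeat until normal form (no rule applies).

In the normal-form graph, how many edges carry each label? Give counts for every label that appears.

initial: |V|=4 |E|=5  E = 2-p->0 2-p->1 2-q->1 3-q->0 3-p->2
step 1: apply R3 at {0↦2, 1↦3, 2↦0}  → |V|=4 |E|=4  E = 2-p->1 2-q->1 3-q->0 3-p->2
step 2: apply R3 at {0↦2, 1↦3, 2↦1}  → |V|=4 |E|=3  E = 2-q->1 3-q->0 3-p->2
normal form: no rule applies after step 2
NF edges: [(2, 1, 'q'), (3, 0, 'q'), (3, 2, 'p')]

Answer: p:1 q:2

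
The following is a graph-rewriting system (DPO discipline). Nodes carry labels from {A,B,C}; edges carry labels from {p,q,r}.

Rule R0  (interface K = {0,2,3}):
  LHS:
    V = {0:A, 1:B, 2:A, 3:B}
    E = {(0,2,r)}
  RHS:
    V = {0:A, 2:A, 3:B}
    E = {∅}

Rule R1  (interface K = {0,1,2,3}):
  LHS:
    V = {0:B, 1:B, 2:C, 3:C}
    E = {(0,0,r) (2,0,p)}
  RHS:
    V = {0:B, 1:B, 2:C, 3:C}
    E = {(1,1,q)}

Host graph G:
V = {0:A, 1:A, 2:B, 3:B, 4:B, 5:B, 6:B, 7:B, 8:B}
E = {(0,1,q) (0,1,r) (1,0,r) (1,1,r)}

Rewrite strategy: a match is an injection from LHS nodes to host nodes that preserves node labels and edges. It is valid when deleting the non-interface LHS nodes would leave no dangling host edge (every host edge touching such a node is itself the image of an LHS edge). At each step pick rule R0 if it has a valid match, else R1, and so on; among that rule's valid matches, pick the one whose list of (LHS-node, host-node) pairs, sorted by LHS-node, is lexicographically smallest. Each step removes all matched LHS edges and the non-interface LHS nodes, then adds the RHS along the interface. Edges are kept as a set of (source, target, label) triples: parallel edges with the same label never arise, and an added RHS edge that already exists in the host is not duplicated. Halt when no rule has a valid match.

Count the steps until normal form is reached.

initial: |V|=9 |E|=4  E = 0-q->1 0-r->1 1-r->0 1-r->1
step 1: apply R0 at {0↦0, 1↦2, 2↦1, 3↦3}  → |V|=8 |E|=3  E = 0-q->1 1-r->0 1-r->1
step 2: apply R0 at {0↦1, 1↦3, 2↦0, 3↦4}  → |V|=7 |E|=2  E = 0-q->1 1-r->1
normal form: no rule applies after step 2

Answer: 2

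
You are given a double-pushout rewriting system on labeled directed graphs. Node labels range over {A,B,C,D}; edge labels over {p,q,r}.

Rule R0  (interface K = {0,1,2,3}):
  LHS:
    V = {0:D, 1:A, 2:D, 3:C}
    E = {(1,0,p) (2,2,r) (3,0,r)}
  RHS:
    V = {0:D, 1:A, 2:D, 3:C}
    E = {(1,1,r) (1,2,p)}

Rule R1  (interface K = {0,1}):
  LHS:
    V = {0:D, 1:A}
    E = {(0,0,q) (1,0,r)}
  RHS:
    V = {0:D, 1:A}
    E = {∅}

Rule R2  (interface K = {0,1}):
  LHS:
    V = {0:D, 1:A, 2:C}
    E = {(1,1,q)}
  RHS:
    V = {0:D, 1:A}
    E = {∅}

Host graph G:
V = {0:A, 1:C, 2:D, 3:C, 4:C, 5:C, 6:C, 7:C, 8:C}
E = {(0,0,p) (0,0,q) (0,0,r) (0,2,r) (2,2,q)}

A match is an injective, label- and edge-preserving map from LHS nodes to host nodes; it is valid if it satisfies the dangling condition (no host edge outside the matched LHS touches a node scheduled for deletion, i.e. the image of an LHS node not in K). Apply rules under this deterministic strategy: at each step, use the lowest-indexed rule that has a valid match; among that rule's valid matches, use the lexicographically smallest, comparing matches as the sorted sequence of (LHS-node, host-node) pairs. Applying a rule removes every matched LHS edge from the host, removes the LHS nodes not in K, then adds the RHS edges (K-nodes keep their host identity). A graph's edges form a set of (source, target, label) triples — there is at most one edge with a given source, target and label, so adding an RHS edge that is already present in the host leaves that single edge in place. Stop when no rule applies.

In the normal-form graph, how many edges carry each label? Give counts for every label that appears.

Answer: p:1 r:1

Derivation:
start.  V:9 E:5  edges: 0-p->0 0-q->0 0-r->0 0-r->2 2-q->2
1. fire R1 via {0↦2, 1↦0}  →  V:9 E:3  edges: 0-p->0 0-q->0 0-r->0
2. fire R2 via {0↦2, 1↦0, 2↦1}  →  V:8 E:2  edges: 0-p->0 0-r->0
halt: no rule applies after step 2
NF edges: [(0, 0, 'p'), (0, 0, 'r')]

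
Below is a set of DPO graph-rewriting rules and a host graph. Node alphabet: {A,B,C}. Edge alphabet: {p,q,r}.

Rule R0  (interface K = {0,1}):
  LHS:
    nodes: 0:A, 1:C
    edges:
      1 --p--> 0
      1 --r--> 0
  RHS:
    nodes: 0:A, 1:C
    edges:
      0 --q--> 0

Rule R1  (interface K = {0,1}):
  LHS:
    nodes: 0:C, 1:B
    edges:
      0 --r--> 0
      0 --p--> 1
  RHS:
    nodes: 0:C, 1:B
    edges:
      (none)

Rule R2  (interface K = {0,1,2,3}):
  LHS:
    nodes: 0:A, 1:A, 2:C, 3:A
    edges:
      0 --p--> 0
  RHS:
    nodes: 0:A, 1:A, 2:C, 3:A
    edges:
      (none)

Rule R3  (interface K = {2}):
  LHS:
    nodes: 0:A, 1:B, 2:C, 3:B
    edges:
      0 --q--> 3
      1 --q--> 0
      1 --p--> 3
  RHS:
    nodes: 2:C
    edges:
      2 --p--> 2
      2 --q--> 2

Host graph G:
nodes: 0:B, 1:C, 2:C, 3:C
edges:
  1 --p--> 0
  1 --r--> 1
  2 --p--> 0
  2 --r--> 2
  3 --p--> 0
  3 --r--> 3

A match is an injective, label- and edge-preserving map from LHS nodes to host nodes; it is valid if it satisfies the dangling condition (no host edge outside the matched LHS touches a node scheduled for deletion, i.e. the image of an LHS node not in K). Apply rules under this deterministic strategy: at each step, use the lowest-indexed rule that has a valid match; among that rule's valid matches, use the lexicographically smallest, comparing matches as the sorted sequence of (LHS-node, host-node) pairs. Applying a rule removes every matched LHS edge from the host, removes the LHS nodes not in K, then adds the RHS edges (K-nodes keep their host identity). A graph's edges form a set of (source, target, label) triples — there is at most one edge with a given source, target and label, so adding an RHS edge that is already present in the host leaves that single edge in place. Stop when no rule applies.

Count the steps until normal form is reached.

Answer: 3

Rewrite trace:
initial: |V|=4 |E|=6  E = 1-p->0 1-r->1 2-p->0 2-r->2 3-p->0 3-r->3
step 1: apply R1 at {0↦1, 1↦0}  → |V|=4 |E|=4  E = 2-p->0 2-r->2 3-p->0 3-r->3
step 2: apply R1 at {0↦2, 1↦0}  → |V|=4 |E|=2  E = 3-p->0 3-r->3
step 3: apply R1 at {0↦3, 1↦0}  → |V|=4 |E|=0  E = ∅
normal form: no rule applies after step 3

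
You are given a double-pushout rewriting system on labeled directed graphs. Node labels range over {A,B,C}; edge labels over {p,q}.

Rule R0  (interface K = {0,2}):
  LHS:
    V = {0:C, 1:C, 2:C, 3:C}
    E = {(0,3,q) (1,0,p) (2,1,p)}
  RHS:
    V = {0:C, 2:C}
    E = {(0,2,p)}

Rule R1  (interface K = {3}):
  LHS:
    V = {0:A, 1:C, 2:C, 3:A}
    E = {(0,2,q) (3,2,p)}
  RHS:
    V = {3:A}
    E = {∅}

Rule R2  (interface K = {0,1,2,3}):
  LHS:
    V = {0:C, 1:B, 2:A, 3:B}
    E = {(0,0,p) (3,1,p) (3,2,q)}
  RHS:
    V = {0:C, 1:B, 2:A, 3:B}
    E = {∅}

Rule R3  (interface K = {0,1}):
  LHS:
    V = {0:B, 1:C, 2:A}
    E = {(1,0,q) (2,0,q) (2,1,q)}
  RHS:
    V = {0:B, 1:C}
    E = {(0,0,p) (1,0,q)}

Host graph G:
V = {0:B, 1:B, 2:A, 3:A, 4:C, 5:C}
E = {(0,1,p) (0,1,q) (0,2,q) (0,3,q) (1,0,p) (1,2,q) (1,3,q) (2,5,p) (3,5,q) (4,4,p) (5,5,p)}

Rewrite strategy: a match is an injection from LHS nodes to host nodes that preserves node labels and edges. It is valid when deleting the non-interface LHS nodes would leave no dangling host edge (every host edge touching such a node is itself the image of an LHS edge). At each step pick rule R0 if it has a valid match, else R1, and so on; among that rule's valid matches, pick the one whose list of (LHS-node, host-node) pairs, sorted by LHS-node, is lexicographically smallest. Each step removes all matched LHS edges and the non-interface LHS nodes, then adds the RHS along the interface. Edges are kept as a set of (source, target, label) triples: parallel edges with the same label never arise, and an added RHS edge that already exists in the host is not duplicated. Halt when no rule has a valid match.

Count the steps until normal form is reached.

Answer: 2

Derivation:
initial: |V|=6 |E|=11  E = 0-p->1 0-q->1 0-q->2 0-q->3 1-p->0 1-q->2 1-q->3 2-p->5 3-q->5 4-p->4 5-p->5
step 1: apply R2 at {0↦4, 1↦0, 2↦2, 3↦1}  → |V|=6 |E|=8  E = 0-p->1 0-q->1 0-q->2 0-q->3 1-q->3 2-p->5 3-q->5 5-p->5
step 2: apply R2 at {0↦5, 1↦1, 2↦2, 3↦0}  → |V|=6 |E|=5  E = 0-q->1 0-q->3 1-q->3 2-p->5 3-q->5
normal form: no rule applies after step 2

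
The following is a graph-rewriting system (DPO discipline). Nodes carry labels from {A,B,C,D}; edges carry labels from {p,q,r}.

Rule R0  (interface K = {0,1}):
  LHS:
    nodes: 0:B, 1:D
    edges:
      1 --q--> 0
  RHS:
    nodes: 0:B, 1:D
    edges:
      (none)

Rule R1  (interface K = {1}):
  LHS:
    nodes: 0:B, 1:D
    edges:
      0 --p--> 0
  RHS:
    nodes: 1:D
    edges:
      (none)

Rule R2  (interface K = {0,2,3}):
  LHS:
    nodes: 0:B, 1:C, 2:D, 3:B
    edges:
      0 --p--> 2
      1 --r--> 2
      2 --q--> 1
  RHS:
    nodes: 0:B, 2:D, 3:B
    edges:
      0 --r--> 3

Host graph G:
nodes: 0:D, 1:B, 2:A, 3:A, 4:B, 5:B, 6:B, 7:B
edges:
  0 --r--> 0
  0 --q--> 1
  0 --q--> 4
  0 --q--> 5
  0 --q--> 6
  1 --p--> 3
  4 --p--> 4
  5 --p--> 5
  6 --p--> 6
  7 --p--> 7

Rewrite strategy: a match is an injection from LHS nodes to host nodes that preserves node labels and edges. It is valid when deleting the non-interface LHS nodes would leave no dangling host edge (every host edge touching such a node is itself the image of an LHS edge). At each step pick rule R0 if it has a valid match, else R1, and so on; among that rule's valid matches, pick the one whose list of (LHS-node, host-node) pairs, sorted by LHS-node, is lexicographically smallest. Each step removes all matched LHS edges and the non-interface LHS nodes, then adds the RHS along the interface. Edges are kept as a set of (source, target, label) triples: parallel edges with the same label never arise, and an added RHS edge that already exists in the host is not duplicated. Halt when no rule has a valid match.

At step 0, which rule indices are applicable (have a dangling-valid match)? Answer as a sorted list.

R0: 4 valid matches — {0↦1, 1↦0}, {0↦4, 1↦0}, {0↦5, 1↦0} (+1 more)
R1: 1 valid match — {0↦7, 1↦0}
R2: no valid match — LHS pattern not found

Answer: [R0,R1]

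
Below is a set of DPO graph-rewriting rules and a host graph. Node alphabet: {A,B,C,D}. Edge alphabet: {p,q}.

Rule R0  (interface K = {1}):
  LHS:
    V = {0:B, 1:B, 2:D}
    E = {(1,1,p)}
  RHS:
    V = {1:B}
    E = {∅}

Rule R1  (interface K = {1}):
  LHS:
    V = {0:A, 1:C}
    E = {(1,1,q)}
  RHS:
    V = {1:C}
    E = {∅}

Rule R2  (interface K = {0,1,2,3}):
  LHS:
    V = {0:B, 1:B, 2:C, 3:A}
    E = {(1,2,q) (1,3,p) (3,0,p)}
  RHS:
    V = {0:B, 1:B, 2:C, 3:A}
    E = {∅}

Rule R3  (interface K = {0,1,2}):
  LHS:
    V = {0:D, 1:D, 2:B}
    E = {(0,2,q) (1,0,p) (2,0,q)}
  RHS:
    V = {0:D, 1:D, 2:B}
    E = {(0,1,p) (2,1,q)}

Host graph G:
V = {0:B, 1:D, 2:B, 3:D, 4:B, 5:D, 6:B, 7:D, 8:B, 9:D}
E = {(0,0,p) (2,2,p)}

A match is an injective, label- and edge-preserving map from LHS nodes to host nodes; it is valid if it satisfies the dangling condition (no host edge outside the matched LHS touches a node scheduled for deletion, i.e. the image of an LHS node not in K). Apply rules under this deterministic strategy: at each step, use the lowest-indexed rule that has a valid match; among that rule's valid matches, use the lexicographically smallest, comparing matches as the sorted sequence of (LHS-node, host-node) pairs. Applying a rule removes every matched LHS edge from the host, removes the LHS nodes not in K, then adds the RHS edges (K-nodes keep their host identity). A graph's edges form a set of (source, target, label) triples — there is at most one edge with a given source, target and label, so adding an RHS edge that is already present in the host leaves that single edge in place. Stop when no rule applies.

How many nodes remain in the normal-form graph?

start.  V:10 E:2  edges: 0-p->0 2-p->2
1. fire R0 via {0↦4, 1↦0, 2↦1}  →  V:8 E:1  edges: 2-p->2
2. fire R0 via {0↦0, 1↦2, 2↦3}  →  V:6 E:0  edges: ∅
normal form: no rule applies after step 2
NF nodes: {2:B, 5:D, 6:B, 7:D, 8:B, 9:D}

Answer: 6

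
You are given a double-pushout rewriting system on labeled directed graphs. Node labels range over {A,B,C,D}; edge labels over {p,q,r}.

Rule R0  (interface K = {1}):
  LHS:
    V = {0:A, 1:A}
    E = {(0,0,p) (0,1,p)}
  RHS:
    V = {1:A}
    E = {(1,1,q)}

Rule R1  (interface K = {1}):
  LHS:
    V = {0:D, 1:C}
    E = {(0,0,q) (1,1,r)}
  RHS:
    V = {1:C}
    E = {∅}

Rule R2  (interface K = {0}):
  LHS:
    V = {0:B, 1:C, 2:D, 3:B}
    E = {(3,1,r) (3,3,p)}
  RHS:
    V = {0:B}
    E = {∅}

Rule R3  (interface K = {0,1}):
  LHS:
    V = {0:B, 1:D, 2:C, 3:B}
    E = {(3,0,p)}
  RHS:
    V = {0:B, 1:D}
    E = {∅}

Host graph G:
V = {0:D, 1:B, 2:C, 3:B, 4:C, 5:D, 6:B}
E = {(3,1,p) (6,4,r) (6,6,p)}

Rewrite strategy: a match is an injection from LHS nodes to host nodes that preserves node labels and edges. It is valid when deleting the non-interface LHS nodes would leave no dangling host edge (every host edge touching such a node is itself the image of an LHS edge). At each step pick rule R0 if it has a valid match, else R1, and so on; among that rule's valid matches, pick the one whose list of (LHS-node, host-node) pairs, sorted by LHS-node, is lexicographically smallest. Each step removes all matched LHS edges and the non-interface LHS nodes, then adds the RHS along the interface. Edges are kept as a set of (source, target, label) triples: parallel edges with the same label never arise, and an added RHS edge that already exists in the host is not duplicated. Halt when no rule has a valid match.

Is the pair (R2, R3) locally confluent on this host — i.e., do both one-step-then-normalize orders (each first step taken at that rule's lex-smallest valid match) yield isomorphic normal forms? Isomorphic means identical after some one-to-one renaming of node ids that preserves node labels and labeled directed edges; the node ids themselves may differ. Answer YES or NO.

Answer: YES

Steps:
branch R2-first: apply at {0↦1, 1↦4, 2↦0, 3↦6} → |E|=1, then 1 more step(s) → NF |V|=2 |E|=0 V={1:B, 5:D} E=∅
branch R3-first: apply at {0↦1, 1↦0, 2↦2, 3↦3} → |E|=2, then 1 more step(s) → NF |V|=2 |E|=0 V={1:B, 5:D} E=∅
graphs isomorphic (equal up to label-preserving node renaming)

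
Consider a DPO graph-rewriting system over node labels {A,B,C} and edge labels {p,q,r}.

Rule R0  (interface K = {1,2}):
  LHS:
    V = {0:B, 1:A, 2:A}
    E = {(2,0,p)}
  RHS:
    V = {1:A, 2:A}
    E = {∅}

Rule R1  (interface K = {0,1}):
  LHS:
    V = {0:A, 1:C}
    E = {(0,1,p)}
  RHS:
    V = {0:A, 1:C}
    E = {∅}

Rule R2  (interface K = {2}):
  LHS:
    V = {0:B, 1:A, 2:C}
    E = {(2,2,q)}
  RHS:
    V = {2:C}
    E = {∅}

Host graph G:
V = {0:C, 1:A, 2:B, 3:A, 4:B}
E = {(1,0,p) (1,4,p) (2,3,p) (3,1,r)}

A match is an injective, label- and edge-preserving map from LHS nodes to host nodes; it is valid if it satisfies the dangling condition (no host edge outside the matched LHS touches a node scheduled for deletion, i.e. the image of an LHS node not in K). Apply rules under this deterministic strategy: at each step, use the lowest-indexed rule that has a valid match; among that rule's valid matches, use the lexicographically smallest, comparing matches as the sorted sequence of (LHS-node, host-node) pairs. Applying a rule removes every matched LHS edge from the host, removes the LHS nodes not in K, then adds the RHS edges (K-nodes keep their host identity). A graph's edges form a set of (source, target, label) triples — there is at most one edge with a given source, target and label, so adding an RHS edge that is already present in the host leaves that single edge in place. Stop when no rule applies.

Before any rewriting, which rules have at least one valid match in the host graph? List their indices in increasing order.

R0: 1 valid match — {0↦4, 1↦3, 2↦1}
R1: 1 valid match — {0↦1, 1↦0}
R2: no valid match — LHS pattern not found

Answer: [R0,R1]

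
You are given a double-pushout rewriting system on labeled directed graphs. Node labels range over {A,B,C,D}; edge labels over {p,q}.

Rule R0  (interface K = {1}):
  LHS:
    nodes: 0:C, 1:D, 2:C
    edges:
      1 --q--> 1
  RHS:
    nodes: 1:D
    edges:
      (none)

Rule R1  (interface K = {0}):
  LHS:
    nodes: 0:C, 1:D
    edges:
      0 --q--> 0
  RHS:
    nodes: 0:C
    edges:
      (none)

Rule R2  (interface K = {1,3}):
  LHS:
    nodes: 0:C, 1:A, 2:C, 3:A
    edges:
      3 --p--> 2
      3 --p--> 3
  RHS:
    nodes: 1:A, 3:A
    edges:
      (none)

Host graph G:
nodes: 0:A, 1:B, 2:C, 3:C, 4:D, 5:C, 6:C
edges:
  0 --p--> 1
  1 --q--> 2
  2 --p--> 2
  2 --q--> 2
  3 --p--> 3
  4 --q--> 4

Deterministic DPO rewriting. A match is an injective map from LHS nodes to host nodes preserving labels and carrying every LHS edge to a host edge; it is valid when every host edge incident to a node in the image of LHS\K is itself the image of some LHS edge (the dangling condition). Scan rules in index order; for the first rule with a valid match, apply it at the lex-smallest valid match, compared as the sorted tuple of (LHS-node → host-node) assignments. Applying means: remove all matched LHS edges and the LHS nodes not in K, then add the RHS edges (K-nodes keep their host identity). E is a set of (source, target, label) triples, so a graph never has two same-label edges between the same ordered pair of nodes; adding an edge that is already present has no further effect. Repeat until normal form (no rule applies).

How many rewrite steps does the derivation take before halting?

Answer: 2

Derivation:
[0] host  ⇒  7 nodes, 6 edges  {0-p->1 1-q->2 2-p->2 2-q->2 3-p->3 4-q->4}
[1] R0 @ {0↦5, 1↦4, 2↦6}  ⇒  5 nodes, 5 edges  {0-p->1 1-q->2 2-p->2 2-q->2 3-p->3}
[2] R1 @ {0↦2, 1↦4}  ⇒  4 nodes, 4 edges  {0-p->1 1-q->2 2-p->2 3-p->3}
normal form: no rule applies after step 2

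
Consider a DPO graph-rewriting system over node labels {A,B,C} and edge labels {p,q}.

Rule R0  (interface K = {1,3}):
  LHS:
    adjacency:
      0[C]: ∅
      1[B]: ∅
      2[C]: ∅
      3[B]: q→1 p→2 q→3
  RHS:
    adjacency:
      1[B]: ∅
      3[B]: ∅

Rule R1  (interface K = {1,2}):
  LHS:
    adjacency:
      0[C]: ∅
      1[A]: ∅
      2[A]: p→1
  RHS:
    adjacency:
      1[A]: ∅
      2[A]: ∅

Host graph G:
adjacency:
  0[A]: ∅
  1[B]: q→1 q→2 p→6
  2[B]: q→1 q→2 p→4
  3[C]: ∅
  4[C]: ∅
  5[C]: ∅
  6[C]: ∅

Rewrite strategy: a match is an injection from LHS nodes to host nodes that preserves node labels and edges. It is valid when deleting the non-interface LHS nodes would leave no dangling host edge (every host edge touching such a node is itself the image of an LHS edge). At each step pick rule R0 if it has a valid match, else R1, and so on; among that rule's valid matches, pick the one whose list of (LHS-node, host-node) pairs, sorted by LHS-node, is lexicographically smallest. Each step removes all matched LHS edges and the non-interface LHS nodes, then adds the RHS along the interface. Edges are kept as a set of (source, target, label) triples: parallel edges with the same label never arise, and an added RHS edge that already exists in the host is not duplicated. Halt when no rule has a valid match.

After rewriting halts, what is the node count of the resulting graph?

Answer: 3

Rewrite trace:
initial: |V|=7 |E|=6  E = 1-q->1 1-q->2 1-p->6 2-q->1 2-q->2 2-p->4
step 1: apply R0 at {0↦3, 1↦1, 2↦4, 3↦2}  → |V|=5 |E|=3  E = 1-q->1 1-q->2 1-p->6
step 2: apply R0 at {0↦5, 1↦2, 2↦6, 3↦1}  → |V|=3 |E|=0  E = ∅
final graph: no rule applies after step 2
NF nodes: {0:A, 1:B, 2:B}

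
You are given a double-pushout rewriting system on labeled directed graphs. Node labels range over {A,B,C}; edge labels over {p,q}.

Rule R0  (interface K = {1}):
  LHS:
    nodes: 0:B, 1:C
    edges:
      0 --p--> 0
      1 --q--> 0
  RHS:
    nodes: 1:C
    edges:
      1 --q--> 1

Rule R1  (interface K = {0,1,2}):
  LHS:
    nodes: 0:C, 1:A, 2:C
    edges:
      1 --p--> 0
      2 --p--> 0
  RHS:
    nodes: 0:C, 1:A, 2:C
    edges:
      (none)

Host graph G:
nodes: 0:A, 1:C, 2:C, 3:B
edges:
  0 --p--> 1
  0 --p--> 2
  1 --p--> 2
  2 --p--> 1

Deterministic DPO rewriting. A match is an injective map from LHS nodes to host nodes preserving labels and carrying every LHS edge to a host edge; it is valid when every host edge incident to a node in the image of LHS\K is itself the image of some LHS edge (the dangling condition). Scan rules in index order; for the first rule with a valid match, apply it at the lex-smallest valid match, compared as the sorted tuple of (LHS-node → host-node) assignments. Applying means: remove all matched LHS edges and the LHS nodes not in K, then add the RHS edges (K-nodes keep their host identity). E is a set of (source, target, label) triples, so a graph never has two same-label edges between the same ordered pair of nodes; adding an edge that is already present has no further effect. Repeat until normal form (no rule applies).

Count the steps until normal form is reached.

[0] host  ⇒  4 nodes, 4 edges  {0-p->1 0-p->2 1-p->2 2-p->1}
[1] R1 @ {0↦1, 1↦0, 2↦2}  ⇒  4 nodes, 2 edges  {0-p->2 1-p->2}
[2] R1 @ {0↦2, 1↦0, 2↦1}  ⇒  4 nodes, 0 edges  {∅}
normal form: no rule applies after step 2

Answer: 2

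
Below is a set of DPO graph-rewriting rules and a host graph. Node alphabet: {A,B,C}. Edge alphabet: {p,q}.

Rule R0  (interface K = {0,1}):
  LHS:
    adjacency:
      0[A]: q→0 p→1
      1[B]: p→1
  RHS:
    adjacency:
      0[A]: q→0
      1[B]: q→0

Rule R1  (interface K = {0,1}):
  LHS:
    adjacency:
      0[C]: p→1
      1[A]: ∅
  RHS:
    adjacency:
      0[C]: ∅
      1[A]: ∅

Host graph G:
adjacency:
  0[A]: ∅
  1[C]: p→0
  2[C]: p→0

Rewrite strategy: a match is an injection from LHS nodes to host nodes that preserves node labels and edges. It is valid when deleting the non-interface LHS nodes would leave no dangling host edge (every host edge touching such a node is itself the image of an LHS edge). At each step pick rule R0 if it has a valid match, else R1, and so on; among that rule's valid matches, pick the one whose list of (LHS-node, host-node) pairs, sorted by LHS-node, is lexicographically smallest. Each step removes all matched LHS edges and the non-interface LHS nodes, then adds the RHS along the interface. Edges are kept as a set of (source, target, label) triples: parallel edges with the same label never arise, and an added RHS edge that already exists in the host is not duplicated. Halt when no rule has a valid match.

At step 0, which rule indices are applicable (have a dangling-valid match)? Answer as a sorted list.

Answer: [R1]

Rewrite trace:
R0: no valid match — LHS pattern not found
R1: 2 valid matches — {0↦1, 1↦0}, {0↦2, 1↦0}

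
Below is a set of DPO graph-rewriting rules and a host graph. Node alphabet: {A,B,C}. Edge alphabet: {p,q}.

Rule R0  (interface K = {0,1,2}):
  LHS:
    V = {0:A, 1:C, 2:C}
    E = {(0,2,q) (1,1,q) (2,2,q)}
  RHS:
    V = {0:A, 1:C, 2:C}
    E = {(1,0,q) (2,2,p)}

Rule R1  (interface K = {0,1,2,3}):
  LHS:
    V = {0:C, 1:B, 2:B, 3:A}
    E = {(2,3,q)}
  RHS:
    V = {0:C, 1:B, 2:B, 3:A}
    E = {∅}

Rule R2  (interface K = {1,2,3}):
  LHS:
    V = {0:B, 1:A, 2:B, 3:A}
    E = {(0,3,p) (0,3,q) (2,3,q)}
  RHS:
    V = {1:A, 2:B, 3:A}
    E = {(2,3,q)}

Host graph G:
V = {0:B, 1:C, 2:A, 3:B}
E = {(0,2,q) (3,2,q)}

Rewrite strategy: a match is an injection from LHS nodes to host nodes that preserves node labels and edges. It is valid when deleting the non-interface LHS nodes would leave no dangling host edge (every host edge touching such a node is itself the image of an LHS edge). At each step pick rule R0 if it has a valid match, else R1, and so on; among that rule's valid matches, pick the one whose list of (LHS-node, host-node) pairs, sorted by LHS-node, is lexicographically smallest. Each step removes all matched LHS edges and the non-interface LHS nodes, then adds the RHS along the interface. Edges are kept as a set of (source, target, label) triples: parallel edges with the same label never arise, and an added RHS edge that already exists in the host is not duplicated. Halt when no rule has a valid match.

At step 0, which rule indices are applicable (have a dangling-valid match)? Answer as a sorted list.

R0: no valid match — LHS pattern not found
R1: 2 valid matches — {0↦1, 1↦0, 2↦3, 3↦2}, {0↦1, 1↦3, 2↦0, 3↦2}
R2: no valid match — LHS pattern not found

Answer: [R1]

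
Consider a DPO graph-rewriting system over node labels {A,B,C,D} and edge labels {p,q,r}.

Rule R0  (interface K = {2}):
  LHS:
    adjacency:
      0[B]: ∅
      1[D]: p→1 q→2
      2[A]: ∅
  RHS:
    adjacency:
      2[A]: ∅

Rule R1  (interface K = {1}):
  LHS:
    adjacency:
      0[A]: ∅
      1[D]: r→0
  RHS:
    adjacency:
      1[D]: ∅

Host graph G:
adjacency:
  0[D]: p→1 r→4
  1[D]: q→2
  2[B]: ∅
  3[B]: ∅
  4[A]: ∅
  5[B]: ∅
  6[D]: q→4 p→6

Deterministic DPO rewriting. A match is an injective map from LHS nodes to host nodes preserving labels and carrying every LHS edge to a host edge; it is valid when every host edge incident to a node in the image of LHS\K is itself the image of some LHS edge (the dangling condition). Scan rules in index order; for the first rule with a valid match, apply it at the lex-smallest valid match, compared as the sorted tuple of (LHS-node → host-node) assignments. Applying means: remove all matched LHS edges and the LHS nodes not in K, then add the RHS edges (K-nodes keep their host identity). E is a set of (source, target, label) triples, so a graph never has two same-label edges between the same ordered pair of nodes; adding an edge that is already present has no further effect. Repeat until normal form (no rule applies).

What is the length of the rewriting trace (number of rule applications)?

Answer: 2

Rewrite trace:
[0] host  ⇒  7 nodes, 5 edges  {0-p->1 0-r->4 1-q->2 6-q->4 6-p->6}
[1] R0 @ {0↦3, 1↦6, 2↦4}  ⇒  5 nodes, 3 edges  {0-p->1 0-r->4 1-q->2}
[2] R1 @ {0↦4, 1↦0}  ⇒  4 nodes, 2 edges  {0-p->1 1-q->2}
halt: no rule applies after step 2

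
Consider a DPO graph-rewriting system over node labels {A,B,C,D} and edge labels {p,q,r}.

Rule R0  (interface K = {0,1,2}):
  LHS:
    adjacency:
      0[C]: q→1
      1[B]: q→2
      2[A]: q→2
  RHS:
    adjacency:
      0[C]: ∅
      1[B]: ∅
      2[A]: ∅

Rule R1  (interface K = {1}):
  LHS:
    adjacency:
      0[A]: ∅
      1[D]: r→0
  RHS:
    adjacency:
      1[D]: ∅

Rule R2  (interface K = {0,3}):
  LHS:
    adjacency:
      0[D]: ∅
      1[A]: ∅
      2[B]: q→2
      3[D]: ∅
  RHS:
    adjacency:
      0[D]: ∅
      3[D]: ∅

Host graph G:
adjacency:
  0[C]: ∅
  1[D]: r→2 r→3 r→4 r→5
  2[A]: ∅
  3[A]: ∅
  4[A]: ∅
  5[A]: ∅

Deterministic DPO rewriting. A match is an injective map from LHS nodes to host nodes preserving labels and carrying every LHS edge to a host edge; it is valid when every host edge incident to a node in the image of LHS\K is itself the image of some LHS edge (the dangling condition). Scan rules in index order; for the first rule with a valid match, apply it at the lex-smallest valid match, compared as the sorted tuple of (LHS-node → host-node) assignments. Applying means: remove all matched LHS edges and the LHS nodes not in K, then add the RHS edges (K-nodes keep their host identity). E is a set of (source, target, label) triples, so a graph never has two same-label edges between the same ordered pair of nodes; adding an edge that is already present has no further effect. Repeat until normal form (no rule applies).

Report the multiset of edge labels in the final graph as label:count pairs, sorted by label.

Answer: (no edges)

Derivation:
start.  V:6 E:4  edges: 1-r->2 1-r->3 1-r->4 1-r->5
1. fire R1 via {0↦2, 1↦1}  →  V:5 E:3  edges: 1-r->3 1-r->4 1-r->5
2. fire R1 via {0↦3, 1↦1}  →  V:4 E:2  edges: 1-r->4 1-r->5
3. fire R1 via {0↦4, 1↦1}  →  V:3 E:1  edges: 1-r->5
4. fire R1 via {0↦5, 1↦1}  →  V:2 E:0  edges: ∅
final graph: no rule applies after step 4
NF edges: []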